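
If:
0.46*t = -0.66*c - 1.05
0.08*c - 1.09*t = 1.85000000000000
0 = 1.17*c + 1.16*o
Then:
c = -0.39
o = 0.39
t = -1.73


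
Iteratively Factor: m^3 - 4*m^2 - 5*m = (m)*(m^2 - 4*m - 5) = m*(m + 1)*(m - 5)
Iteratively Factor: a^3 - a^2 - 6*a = (a + 2)*(a^2 - 3*a) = a*(a + 2)*(a - 3)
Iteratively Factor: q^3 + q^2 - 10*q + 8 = (q + 4)*(q^2 - 3*q + 2) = (q - 2)*(q + 4)*(q - 1)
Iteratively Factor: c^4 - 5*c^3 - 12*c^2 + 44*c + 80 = (c - 5)*(c^3 - 12*c - 16) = (c - 5)*(c + 2)*(c^2 - 2*c - 8) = (c - 5)*(c - 4)*(c + 2)*(c + 2)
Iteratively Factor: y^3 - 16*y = (y)*(y^2 - 16) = y*(y - 4)*(y + 4)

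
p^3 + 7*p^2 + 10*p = p*(p + 2)*(p + 5)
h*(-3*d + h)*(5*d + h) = -15*d^2*h + 2*d*h^2 + h^3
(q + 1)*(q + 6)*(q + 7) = q^3 + 14*q^2 + 55*q + 42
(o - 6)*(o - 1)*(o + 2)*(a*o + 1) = a*o^4 - 5*a*o^3 - 8*a*o^2 + 12*a*o + o^3 - 5*o^2 - 8*o + 12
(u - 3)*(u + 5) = u^2 + 2*u - 15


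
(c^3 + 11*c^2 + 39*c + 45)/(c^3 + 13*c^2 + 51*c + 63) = (c + 5)/(c + 7)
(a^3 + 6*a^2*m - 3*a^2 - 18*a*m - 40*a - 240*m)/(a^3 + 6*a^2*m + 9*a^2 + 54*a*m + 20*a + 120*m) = (a - 8)/(a + 4)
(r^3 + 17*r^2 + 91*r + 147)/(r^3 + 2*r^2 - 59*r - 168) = (r + 7)/(r - 8)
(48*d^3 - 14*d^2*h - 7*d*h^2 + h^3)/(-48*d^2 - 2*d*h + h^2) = (-6*d^2 + d*h + h^2)/(6*d + h)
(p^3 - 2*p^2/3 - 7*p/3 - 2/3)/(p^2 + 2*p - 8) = (3*p^2 + 4*p + 1)/(3*(p + 4))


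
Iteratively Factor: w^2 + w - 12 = (w - 3)*(w + 4)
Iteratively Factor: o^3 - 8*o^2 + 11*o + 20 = (o - 4)*(o^2 - 4*o - 5) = (o - 5)*(o - 4)*(o + 1)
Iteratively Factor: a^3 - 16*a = (a - 4)*(a^2 + 4*a) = a*(a - 4)*(a + 4)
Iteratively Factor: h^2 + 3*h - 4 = (h + 4)*(h - 1)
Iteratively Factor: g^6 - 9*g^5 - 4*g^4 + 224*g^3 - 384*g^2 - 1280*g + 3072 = (g - 4)*(g^5 - 5*g^4 - 24*g^3 + 128*g^2 + 128*g - 768) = (g - 4)*(g + 4)*(g^4 - 9*g^3 + 12*g^2 + 80*g - 192) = (g - 4)^2*(g + 4)*(g^3 - 5*g^2 - 8*g + 48) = (g - 4)^3*(g + 4)*(g^2 - g - 12) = (g - 4)^3*(g + 3)*(g + 4)*(g - 4)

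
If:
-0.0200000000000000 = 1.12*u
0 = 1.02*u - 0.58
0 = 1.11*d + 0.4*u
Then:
No Solution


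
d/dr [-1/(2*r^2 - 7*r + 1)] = (4*r - 7)/(2*r^2 - 7*r + 1)^2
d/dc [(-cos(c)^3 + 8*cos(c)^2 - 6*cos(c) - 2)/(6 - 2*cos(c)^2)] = (-cos(c)^4 + 15*cos(c)^2 - 44*cos(c) + 18)*sin(c)/(2*(sin(c)^2 + 2)^2)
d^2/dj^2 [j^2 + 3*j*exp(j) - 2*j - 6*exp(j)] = 3*j*exp(j) + 2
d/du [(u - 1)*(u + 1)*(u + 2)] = 3*u^2 + 4*u - 1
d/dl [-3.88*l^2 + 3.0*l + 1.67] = 3.0 - 7.76*l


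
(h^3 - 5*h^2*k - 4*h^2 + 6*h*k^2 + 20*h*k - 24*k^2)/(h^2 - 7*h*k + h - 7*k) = (h^3 - 5*h^2*k - 4*h^2 + 6*h*k^2 + 20*h*k - 24*k^2)/(h^2 - 7*h*k + h - 7*k)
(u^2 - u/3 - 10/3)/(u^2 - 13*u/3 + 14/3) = (3*u + 5)/(3*u - 7)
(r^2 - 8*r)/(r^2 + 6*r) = (r - 8)/(r + 6)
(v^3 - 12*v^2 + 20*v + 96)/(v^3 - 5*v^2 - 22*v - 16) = (v - 6)/(v + 1)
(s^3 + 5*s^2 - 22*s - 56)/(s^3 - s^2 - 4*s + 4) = (s^2 + 3*s - 28)/(s^2 - 3*s + 2)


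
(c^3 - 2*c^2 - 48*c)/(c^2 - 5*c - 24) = c*(c + 6)/(c + 3)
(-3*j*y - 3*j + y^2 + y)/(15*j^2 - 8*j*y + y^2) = (y + 1)/(-5*j + y)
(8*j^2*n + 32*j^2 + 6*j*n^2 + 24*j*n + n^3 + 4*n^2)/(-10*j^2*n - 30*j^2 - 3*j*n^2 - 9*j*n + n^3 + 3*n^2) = (-4*j*n - 16*j - n^2 - 4*n)/(5*j*n + 15*j - n^2 - 3*n)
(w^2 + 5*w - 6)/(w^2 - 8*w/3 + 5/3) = 3*(w + 6)/(3*w - 5)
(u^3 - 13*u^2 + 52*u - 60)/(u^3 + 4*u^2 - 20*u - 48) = (u^3 - 13*u^2 + 52*u - 60)/(u^3 + 4*u^2 - 20*u - 48)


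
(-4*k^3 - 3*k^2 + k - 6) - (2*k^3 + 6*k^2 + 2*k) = -6*k^3 - 9*k^2 - k - 6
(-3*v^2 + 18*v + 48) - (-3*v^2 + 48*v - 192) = 240 - 30*v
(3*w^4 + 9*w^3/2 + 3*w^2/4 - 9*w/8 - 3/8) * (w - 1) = 3*w^5 + 3*w^4/2 - 15*w^3/4 - 15*w^2/8 + 3*w/4 + 3/8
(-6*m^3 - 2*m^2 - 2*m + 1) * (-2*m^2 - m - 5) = 12*m^5 + 10*m^4 + 36*m^3 + 10*m^2 + 9*m - 5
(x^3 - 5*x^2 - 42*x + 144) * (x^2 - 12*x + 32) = x^5 - 17*x^4 + 50*x^3 + 488*x^2 - 3072*x + 4608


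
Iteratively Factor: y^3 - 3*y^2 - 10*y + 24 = (y + 3)*(y^2 - 6*y + 8) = (y - 2)*(y + 3)*(y - 4)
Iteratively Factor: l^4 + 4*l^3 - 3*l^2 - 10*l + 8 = (l + 4)*(l^3 - 3*l + 2) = (l - 1)*(l + 4)*(l^2 + l - 2) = (l - 1)^2*(l + 4)*(l + 2)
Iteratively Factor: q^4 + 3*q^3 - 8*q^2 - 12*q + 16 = (q + 2)*(q^3 + q^2 - 10*q + 8) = (q - 1)*(q + 2)*(q^2 + 2*q - 8) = (q - 2)*(q - 1)*(q + 2)*(q + 4)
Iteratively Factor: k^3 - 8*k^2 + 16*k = (k - 4)*(k^2 - 4*k) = k*(k - 4)*(k - 4)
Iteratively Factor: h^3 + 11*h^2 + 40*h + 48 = (h + 3)*(h^2 + 8*h + 16) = (h + 3)*(h + 4)*(h + 4)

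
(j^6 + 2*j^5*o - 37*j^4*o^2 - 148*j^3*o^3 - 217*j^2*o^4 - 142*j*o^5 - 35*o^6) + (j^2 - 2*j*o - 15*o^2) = j^6 + 2*j^5*o - 37*j^4*o^2 - 148*j^3*o^3 - 217*j^2*o^4 + j^2 - 142*j*o^5 - 2*j*o - 35*o^6 - 15*o^2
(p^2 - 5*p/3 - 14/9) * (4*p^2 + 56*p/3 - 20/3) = 4*p^4 + 12*p^3 - 44*p^2 - 484*p/27 + 280/27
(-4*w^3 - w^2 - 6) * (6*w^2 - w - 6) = -24*w^5 - 2*w^4 + 25*w^3 - 30*w^2 + 6*w + 36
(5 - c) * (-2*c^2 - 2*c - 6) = 2*c^3 - 8*c^2 - 4*c - 30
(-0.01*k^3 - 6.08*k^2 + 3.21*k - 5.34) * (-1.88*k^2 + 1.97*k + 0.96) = 0.0188*k^5 + 11.4107*k^4 - 18.022*k^3 + 10.5261*k^2 - 7.4382*k - 5.1264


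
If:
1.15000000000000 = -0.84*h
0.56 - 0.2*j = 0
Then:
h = -1.37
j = 2.80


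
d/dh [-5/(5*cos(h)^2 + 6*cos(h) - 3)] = -10*(5*cos(h) + 3)*sin(h)/(5*cos(h)^2 + 6*cos(h) - 3)^2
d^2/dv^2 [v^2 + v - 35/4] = 2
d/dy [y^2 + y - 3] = 2*y + 1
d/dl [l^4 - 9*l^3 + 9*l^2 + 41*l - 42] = 4*l^3 - 27*l^2 + 18*l + 41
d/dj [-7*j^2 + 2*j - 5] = 2 - 14*j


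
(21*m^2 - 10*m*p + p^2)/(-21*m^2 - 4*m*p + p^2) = (-3*m + p)/(3*m + p)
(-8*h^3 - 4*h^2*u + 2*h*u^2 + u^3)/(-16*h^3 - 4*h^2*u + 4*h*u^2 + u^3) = (2*h + u)/(4*h + u)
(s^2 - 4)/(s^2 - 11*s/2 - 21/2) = 2*(4 - s^2)/(-2*s^2 + 11*s + 21)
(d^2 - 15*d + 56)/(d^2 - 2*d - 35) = (d - 8)/(d + 5)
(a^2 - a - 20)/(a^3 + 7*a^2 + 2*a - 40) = (a - 5)/(a^2 + 3*a - 10)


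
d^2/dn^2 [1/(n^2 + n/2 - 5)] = 4*(-4*n^2 - 2*n + (4*n + 1)^2 + 20)/(2*n^2 + n - 10)^3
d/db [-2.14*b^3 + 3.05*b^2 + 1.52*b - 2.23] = -6.42*b^2 + 6.1*b + 1.52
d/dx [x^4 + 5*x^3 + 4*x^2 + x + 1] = 4*x^3 + 15*x^2 + 8*x + 1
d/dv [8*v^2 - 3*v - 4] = 16*v - 3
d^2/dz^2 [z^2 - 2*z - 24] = 2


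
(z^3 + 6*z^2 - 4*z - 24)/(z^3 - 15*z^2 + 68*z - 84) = (z^2 + 8*z + 12)/(z^2 - 13*z + 42)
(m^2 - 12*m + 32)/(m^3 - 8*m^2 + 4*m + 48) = (m - 8)/(m^2 - 4*m - 12)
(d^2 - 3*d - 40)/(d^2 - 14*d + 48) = (d + 5)/(d - 6)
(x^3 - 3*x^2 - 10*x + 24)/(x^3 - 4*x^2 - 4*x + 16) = (x + 3)/(x + 2)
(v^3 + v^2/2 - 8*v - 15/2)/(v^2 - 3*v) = v + 7/2 + 5/(2*v)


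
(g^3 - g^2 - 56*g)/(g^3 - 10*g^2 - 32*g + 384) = g*(g + 7)/(g^2 - 2*g - 48)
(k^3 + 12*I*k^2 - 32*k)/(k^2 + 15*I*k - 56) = k*(k + 4*I)/(k + 7*I)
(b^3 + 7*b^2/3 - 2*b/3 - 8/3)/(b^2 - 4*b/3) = (3*b^3 + 7*b^2 - 2*b - 8)/(b*(3*b - 4))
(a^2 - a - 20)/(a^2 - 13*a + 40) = (a + 4)/(a - 8)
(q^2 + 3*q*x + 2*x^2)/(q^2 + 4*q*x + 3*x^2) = (q + 2*x)/(q + 3*x)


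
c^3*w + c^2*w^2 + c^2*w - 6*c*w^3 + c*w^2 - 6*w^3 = (c - 2*w)*(c + 3*w)*(c*w + w)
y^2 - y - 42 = (y - 7)*(y + 6)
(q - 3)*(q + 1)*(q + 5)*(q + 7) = q^4 + 10*q^3 + 8*q^2 - 106*q - 105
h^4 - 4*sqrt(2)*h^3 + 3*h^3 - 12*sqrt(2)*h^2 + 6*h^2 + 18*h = h*(h + 3)*(h - 3*sqrt(2))*(h - sqrt(2))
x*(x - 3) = x^2 - 3*x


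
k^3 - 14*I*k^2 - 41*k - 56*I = (k - 8*I)*(k - 7*I)*(k + I)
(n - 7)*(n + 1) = n^2 - 6*n - 7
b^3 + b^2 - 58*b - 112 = (b - 8)*(b + 2)*(b + 7)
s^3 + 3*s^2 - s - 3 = (s - 1)*(s + 1)*(s + 3)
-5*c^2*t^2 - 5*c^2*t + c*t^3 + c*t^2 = t*(-5*c + t)*(c*t + c)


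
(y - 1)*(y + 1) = y^2 - 1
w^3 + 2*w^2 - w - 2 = (w - 1)*(w + 1)*(w + 2)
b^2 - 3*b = b*(b - 3)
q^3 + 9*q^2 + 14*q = q*(q + 2)*(q + 7)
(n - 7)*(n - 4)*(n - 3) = n^3 - 14*n^2 + 61*n - 84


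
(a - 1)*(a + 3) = a^2 + 2*a - 3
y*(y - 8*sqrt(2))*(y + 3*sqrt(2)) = y^3 - 5*sqrt(2)*y^2 - 48*y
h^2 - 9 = (h - 3)*(h + 3)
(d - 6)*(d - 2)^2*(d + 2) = d^4 - 8*d^3 + 8*d^2 + 32*d - 48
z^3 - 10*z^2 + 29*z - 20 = (z - 5)*(z - 4)*(z - 1)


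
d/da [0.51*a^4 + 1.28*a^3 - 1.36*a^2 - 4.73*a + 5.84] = 2.04*a^3 + 3.84*a^2 - 2.72*a - 4.73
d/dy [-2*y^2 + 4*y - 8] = 4 - 4*y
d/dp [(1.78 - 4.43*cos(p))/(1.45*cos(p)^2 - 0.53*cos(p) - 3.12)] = (-6.4235*cos(p)^2 + 5.162*cos(p) - 14.765)*sin(p)/(2.1025*cos(p)^4 - 1.537*cos(p)^3 - 8.7671*cos(p)^2 + 3.3072*cos(p) + 9.7344)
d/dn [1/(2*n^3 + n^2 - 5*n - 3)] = (-6*n^2 - 2*n + 5)/(2*n^3 + n^2 - 5*n - 3)^2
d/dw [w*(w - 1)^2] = (w - 1)*(3*w - 1)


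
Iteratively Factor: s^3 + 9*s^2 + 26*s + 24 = (s + 3)*(s^2 + 6*s + 8) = (s + 2)*(s + 3)*(s + 4)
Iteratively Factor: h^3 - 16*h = (h + 4)*(h^2 - 4*h) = h*(h + 4)*(h - 4)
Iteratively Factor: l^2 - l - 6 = (l - 3)*(l + 2)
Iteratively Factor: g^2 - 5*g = (g)*(g - 5)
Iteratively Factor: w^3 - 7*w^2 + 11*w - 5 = (w - 1)*(w^2 - 6*w + 5) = (w - 5)*(w - 1)*(w - 1)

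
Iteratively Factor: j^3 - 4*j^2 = (j)*(j^2 - 4*j) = j*(j - 4)*(j)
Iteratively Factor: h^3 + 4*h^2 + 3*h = (h)*(h^2 + 4*h + 3) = h*(h + 3)*(h + 1)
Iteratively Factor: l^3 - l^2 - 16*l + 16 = (l - 4)*(l^2 + 3*l - 4) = (l - 4)*(l - 1)*(l + 4)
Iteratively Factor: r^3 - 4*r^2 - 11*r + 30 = (r - 2)*(r^2 - 2*r - 15) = (r - 5)*(r - 2)*(r + 3)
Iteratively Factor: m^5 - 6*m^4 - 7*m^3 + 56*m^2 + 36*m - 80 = (m + 2)*(m^4 - 8*m^3 + 9*m^2 + 38*m - 40) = (m - 1)*(m + 2)*(m^3 - 7*m^2 + 2*m + 40) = (m - 4)*(m - 1)*(m + 2)*(m^2 - 3*m - 10) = (m - 4)*(m - 1)*(m + 2)^2*(m - 5)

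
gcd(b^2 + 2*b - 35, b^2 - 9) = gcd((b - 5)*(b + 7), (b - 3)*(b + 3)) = 1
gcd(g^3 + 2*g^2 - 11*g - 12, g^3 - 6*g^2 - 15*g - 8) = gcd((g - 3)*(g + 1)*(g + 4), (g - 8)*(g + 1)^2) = g + 1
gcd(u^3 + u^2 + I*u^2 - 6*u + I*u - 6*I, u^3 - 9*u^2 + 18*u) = 1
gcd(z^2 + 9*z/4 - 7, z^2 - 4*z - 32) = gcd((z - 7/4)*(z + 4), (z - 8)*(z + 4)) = z + 4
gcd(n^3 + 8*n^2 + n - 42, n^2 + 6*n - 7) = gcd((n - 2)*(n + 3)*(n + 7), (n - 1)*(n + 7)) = n + 7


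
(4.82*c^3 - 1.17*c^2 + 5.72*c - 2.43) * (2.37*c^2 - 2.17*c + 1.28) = 11.4234*c^5 - 13.2323*c^4 + 22.2649*c^3 - 19.6691*c^2 + 12.5947*c - 3.1104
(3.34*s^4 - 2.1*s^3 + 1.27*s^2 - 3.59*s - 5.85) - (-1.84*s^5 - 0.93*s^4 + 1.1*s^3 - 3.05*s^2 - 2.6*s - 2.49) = 1.84*s^5 + 4.27*s^4 - 3.2*s^3 + 4.32*s^2 - 0.99*s - 3.36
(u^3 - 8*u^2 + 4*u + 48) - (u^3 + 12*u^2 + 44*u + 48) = -20*u^2 - 40*u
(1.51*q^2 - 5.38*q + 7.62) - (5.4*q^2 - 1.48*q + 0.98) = -3.89*q^2 - 3.9*q + 6.64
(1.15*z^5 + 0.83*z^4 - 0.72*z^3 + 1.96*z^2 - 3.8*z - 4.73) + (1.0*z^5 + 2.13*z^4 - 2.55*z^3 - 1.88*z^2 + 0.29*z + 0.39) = 2.15*z^5 + 2.96*z^4 - 3.27*z^3 + 0.0800000000000001*z^2 - 3.51*z - 4.34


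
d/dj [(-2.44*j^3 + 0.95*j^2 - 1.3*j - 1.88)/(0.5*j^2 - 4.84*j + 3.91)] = (-1.22*j^4 + 23.6192*j^3 - 32.5692*j^2 + 9.309*j - 14.1822)/(0.25*j^4 - 4.84*j^3 + 27.3356*j^2 - 37.8488*j + 15.2881)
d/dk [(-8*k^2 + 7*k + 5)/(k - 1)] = 4*(-2*k^2 + 4*k - 3)/(k^2 - 2*k + 1)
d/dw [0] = 0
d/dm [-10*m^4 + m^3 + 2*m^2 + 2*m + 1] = -40*m^3 + 3*m^2 + 4*m + 2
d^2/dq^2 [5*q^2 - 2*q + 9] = 10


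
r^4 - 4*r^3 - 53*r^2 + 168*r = r*(r - 8)*(r - 3)*(r + 7)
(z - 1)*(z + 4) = z^2 + 3*z - 4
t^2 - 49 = (t - 7)*(t + 7)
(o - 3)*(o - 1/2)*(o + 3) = o^3 - o^2/2 - 9*o + 9/2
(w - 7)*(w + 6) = w^2 - w - 42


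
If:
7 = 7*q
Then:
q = 1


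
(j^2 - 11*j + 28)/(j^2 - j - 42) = (j - 4)/(j + 6)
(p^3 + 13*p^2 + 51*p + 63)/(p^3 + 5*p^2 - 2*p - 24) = (p^2 + 10*p + 21)/(p^2 + 2*p - 8)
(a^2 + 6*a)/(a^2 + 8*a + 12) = a/(a + 2)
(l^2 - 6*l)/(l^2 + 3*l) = (l - 6)/(l + 3)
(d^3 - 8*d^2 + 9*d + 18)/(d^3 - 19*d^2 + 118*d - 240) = (d^2 - 2*d - 3)/(d^2 - 13*d + 40)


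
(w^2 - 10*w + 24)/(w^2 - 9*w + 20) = (w - 6)/(w - 5)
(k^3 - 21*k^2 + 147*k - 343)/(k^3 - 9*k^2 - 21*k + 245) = (k - 7)/(k + 5)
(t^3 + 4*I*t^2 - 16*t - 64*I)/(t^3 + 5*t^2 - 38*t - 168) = (t^2 + 4*t*(-1 + I) - 16*I)/(t^2 + t - 42)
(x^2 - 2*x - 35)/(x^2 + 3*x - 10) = (x - 7)/(x - 2)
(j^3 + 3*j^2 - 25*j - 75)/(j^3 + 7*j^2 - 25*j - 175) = (j + 3)/(j + 7)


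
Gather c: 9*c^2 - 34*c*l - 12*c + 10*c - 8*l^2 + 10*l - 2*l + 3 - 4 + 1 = 9*c^2 + c*(-34*l - 2) - 8*l^2 + 8*l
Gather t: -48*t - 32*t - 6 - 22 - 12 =-80*t - 40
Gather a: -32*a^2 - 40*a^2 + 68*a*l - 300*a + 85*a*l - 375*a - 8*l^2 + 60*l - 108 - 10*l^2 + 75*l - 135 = -72*a^2 + a*(153*l - 675) - 18*l^2 + 135*l - 243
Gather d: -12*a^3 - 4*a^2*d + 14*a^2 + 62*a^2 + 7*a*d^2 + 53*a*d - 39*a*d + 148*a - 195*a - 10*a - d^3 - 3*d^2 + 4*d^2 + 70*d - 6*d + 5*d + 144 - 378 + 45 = -12*a^3 + 76*a^2 - 57*a - d^3 + d^2*(7*a + 1) + d*(-4*a^2 + 14*a + 69) - 189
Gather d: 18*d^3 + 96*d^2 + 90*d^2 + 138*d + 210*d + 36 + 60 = 18*d^3 + 186*d^2 + 348*d + 96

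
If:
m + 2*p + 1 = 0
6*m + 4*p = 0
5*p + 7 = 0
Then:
No Solution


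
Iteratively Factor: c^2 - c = (c - 1)*(c)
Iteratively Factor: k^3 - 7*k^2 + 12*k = (k - 4)*(k^2 - 3*k) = k*(k - 4)*(k - 3)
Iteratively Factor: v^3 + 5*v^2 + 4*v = (v + 4)*(v^2 + v) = (v + 1)*(v + 4)*(v)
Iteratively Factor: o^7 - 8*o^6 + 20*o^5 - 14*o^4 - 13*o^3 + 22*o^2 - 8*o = (o + 1)*(o^6 - 9*o^5 + 29*o^4 - 43*o^3 + 30*o^2 - 8*o) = (o - 1)*(o + 1)*(o^5 - 8*o^4 + 21*o^3 - 22*o^2 + 8*o) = (o - 1)^2*(o + 1)*(o^4 - 7*o^3 + 14*o^2 - 8*o) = (o - 2)*(o - 1)^2*(o + 1)*(o^3 - 5*o^2 + 4*o) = o*(o - 2)*(o - 1)^2*(o + 1)*(o^2 - 5*o + 4) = o*(o - 2)*(o - 1)^3*(o + 1)*(o - 4)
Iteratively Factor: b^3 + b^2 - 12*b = (b + 4)*(b^2 - 3*b) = (b - 3)*(b + 4)*(b)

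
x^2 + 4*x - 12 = (x - 2)*(x + 6)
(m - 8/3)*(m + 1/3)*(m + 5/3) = m^3 - 2*m^2/3 - 43*m/9 - 40/27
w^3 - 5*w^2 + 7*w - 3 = (w - 3)*(w - 1)^2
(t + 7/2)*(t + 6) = t^2 + 19*t/2 + 21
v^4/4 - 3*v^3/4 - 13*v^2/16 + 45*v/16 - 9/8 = (v/4 + 1/2)*(v - 3)*(v - 3/2)*(v - 1/2)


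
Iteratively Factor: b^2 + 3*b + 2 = (b + 1)*(b + 2)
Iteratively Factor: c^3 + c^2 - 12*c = (c + 4)*(c^2 - 3*c) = (c - 3)*(c + 4)*(c)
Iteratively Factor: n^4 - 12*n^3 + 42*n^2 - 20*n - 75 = (n - 5)*(n^3 - 7*n^2 + 7*n + 15) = (n - 5)*(n - 3)*(n^2 - 4*n - 5) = (n - 5)*(n - 3)*(n + 1)*(n - 5)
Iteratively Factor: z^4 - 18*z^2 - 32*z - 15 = (z + 3)*(z^3 - 3*z^2 - 9*z - 5) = (z - 5)*(z + 3)*(z^2 + 2*z + 1) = (z - 5)*(z + 1)*(z + 3)*(z + 1)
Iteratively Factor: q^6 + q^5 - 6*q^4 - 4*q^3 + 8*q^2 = (q + 2)*(q^5 - q^4 - 4*q^3 + 4*q^2) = (q - 1)*(q + 2)*(q^4 - 4*q^2) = q*(q - 1)*(q + 2)*(q^3 - 4*q) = q*(q - 2)*(q - 1)*(q + 2)*(q^2 + 2*q) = q^2*(q - 2)*(q - 1)*(q + 2)*(q + 2)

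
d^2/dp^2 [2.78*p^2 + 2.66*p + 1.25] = 5.56000000000000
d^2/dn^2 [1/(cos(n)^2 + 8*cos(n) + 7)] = 2*(-2*sin(n)^4 + 19*sin(n)^2 + 43*cos(n) - 3*cos(3*n) + 40)/((cos(n) + 1)^3*(cos(n) + 7)^3)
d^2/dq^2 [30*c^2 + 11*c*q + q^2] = 2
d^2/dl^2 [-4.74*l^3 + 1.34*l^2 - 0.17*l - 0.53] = 2.68 - 28.44*l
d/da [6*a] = 6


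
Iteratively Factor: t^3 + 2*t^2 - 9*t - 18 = (t - 3)*(t^2 + 5*t + 6) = (t - 3)*(t + 3)*(t + 2)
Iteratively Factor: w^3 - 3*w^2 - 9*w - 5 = (w + 1)*(w^2 - 4*w - 5) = (w + 1)^2*(w - 5)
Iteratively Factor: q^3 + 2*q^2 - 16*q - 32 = (q + 2)*(q^2 - 16) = (q + 2)*(q + 4)*(q - 4)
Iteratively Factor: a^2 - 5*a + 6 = (a - 2)*(a - 3)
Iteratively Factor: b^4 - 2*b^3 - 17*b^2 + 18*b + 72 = (b + 2)*(b^3 - 4*b^2 - 9*b + 36) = (b + 2)*(b + 3)*(b^2 - 7*b + 12) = (b - 3)*(b + 2)*(b + 3)*(b - 4)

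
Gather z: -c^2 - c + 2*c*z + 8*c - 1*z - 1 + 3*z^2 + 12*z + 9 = -c^2 + 7*c + 3*z^2 + z*(2*c + 11) + 8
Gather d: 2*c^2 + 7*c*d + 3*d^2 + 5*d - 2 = 2*c^2 + 3*d^2 + d*(7*c + 5) - 2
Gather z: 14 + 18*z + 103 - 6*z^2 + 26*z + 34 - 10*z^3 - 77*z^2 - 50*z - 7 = -10*z^3 - 83*z^2 - 6*z + 144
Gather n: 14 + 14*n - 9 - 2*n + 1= 12*n + 6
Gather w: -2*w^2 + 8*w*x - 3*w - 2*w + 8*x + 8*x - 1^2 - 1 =-2*w^2 + w*(8*x - 5) + 16*x - 2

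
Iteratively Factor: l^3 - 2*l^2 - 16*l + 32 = (l + 4)*(l^2 - 6*l + 8) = (l - 2)*(l + 4)*(l - 4)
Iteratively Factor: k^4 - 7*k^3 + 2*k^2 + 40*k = (k)*(k^3 - 7*k^2 + 2*k + 40) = k*(k - 5)*(k^2 - 2*k - 8) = k*(k - 5)*(k + 2)*(k - 4)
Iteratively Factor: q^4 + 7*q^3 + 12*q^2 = (q)*(q^3 + 7*q^2 + 12*q) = q*(q + 4)*(q^2 + 3*q) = q^2*(q + 4)*(q + 3)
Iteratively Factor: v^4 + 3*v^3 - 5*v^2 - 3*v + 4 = (v - 1)*(v^3 + 4*v^2 - v - 4) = (v - 1)^2*(v^2 + 5*v + 4) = (v - 1)^2*(v + 4)*(v + 1)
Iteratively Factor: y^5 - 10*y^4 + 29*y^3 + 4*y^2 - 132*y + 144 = (y - 3)*(y^4 - 7*y^3 + 8*y^2 + 28*y - 48) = (y - 3)*(y + 2)*(y^3 - 9*y^2 + 26*y - 24) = (y - 4)*(y - 3)*(y + 2)*(y^2 - 5*y + 6) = (y - 4)*(y - 3)*(y - 2)*(y + 2)*(y - 3)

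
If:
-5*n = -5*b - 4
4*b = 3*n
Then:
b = 12/5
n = 16/5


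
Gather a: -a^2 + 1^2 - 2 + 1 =-a^2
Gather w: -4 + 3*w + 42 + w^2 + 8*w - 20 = w^2 + 11*w + 18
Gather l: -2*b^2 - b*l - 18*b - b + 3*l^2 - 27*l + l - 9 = -2*b^2 - 19*b + 3*l^2 + l*(-b - 26) - 9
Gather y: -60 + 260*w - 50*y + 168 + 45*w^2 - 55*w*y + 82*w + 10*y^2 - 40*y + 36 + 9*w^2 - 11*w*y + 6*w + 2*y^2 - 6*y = 54*w^2 + 348*w + 12*y^2 + y*(-66*w - 96) + 144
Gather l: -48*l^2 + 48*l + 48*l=-48*l^2 + 96*l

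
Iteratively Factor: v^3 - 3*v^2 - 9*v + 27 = (v + 3)*(v^2 - 6*v + 9) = (v - 3)*(v + 3)*(v - 3)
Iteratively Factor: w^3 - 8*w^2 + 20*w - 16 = (w - 2)*(w^2 - 6*w + 8) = (w - 4)*(w - 2)*(w - 2)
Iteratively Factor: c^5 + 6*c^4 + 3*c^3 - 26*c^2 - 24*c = (c + 3)*(c^4 + 3*c^3 - 6*c^2 - 8*c) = (c + 1)*(c + 3)*(c^3 + 2*c^2 - 8*c) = (c - 2)*(c + 1)*(c + 3)*(c^2 + 4*c) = (c - 2)*(c + 1)*(c + 3)*(c + 4)*(c)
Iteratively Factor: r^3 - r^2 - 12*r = (r - 4)*(r^2 + 3*r) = (r - 4)*(r + 3)*(r)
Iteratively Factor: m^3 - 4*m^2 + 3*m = (m)*(m^2 - 4*m + 3) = m*(m - 3)*(m - 1)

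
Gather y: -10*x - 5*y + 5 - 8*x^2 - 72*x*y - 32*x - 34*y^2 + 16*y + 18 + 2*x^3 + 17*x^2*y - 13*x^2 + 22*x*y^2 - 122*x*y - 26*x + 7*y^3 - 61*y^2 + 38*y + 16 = 2*x^3 - 21*x^2 - 68*x + 7*y^3 + y^2*(22*x - 95) + y*(17*x^2 - 194*x + 49) + 39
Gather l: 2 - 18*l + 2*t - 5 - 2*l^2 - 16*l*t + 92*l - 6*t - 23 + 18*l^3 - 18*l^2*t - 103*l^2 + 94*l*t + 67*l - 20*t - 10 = 18*l^3 + l^2*(-18*t - 105) + l*(78*t + 141) - 24*t - 36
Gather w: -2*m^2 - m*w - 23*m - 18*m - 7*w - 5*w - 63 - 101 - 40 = -2*m^2 - 41*m + w*(-m - 12) - 204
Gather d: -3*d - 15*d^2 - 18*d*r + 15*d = -15*d^2 + d*(12 - 18*r)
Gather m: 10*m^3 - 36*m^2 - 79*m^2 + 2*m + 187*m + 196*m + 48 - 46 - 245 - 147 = 10*m^3 - 115*m^2 + 385*m - 390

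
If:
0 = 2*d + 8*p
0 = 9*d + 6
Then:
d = -2/3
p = 1/6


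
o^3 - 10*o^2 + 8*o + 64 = (o - 8)*(o - 4)*(o + 2)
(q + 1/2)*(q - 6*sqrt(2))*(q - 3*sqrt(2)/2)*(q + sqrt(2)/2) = q^4 - 7*sqrt(2)*q^3 + q^3/2 - 7*sqrt(2)*q^2/2 + 21*q^2/2 + 21*q/4 + 9*sqrt(2)*q + 9*sqrt(2)/2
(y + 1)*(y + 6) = y^2 + 7*y + 6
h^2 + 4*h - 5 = (h - 1)*(h + 5)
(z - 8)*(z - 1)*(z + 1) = z^3 - 8*z^2 - z + 8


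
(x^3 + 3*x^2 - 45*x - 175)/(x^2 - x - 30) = (x^2 - 2*x - 35)/(x - 6)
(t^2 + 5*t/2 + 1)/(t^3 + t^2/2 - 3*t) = (2*t + 1)/(t*(2*t - 3))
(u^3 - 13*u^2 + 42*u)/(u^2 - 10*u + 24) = u*(u - 7)/(u - 4)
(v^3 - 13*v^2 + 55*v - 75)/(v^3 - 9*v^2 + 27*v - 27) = (v^2 - 10*v + 25)/(v^2 - 6*v + 9)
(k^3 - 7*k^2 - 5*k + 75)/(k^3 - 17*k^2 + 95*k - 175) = (k + 3)/(k - 7)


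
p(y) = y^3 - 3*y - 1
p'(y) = 3*y^2 - 3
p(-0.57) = 0.52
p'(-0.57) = -2.03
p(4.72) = 89.99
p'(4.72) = 63.84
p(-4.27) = -66.04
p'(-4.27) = 51.70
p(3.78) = 41.67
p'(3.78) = 39.87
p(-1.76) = -1.17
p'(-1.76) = 6.29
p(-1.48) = 0.20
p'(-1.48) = 3.57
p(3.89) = 46.19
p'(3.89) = 42.40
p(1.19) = -2.88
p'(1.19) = 1.25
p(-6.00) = -199.00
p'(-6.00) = 105.00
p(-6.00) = -199.00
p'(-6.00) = 105.00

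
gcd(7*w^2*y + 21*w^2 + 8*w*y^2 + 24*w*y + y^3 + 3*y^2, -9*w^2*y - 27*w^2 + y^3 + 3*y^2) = y + 3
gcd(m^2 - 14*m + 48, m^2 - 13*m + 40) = m - 8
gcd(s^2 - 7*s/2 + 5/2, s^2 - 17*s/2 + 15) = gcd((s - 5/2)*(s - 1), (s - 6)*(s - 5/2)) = s - 5/2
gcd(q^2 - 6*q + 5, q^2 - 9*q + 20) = q - 5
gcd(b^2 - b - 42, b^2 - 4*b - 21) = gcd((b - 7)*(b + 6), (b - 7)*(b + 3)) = b - 7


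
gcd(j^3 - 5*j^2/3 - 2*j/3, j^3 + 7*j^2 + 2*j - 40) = j - 2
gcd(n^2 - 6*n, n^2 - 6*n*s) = n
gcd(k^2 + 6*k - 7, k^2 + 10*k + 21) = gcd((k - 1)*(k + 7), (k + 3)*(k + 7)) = k + 7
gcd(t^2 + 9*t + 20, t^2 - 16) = t + 4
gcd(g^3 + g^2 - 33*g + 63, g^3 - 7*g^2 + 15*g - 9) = g^2 - 6*g + 9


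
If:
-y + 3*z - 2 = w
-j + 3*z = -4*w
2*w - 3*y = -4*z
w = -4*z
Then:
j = -78/25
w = -24/25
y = -8/25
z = 6/25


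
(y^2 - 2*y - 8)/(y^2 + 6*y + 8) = (y - 4)/(y + 4)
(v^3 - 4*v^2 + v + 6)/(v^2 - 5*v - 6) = (v^2 - 5*v + 6)/(v - 6)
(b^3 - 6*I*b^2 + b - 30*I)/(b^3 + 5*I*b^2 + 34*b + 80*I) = (b - 3*I)/(b + 8*I)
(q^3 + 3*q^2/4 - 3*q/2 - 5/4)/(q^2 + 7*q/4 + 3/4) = (4*q^2 - q - 5)/(4*q + 3)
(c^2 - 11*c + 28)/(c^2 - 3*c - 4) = (c - 7)/(c + 1)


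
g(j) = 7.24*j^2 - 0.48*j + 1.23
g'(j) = 14.48*j - 0.48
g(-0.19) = 1.58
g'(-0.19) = -3.23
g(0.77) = 5.15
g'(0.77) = 10.67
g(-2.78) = 58.52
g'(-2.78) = -40.73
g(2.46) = 43.86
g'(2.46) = 35.14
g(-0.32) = 2.12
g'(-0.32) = -5.11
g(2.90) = 60.73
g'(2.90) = 41.51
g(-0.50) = 3.28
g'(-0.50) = -7.72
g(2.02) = 29.80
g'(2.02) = 28.77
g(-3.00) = 67.83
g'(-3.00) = -43.92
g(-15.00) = 1637.43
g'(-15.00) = -217.68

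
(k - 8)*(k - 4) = k^2 - 12*k + 32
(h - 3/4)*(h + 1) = h^2 + h/4 - 3/4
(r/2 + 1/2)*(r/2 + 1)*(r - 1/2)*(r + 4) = r^4/4 + 13*r^3/8 + 21*r^2/8 + r/4 - 1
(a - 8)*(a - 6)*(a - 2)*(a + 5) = a^4 - 11*a^3 - 4*a^2 + 284*a - 480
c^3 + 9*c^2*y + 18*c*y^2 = c*(c + 3*y)*(c + 6*y)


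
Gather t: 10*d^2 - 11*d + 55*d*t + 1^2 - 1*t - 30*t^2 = 10*d^2 - 11*d - 30*t^2 + t*(55*d - 1) + 1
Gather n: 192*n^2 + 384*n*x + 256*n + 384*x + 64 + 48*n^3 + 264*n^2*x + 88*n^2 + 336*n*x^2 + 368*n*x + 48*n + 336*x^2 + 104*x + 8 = 48*n^3 + n^2*(264*x + 280) + n*(336*x^2 + 752*x + 304) + 336*x^2 + 488*x + 72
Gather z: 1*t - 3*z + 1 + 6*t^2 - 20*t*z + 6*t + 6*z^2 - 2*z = 6*t^2 + 7*t + 6*z^2 + z*(-20*t - 5) + 1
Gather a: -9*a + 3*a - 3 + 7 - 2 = 2 - 6*a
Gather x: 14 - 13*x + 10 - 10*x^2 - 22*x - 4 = -10*x^2 - 35*x + 20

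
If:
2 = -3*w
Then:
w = -2/3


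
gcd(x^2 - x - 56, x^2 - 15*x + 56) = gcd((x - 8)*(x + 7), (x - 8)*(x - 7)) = x - 8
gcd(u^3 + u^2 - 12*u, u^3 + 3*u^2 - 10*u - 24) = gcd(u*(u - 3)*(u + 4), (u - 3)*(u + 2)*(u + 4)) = u^2 + u - 12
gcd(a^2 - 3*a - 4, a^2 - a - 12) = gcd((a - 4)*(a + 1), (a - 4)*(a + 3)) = a - 4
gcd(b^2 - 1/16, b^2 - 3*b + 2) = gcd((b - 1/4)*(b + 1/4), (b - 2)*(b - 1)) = 1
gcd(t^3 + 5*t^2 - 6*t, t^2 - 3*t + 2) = t - 1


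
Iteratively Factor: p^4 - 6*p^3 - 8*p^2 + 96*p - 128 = (p - 4)*(p^3 - 2*p^2 - 16*p + 32) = (p - 4)*(p + 4)*(p^2 - 6*p + 8) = (p - 4)^2*(p + 4)*(p - 2)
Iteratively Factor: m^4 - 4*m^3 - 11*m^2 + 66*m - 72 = (m - 3)*(m^3 - m^2 - 14*m + 24) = (m - 3)*(m - 2)*(m^2 + m - 12) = (m - 3)*(m - 2)*(m + 4)*(m - 3)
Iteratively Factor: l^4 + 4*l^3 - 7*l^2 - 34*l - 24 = (l + 4)*(l^3 - 7*l - 6) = (l + 2)*(l + 4)*(l^2 - 2*l - 3) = (l - 3)*(l + 2)*(l + 4)*(l + 1)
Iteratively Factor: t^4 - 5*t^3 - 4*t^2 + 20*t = (t - 5)*(t^3 - 4*t) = t*(t - 5)*(t^2 - 4) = t*(t - 5)*(t - 2)*(t + 2)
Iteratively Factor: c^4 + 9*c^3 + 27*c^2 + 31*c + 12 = (c + 1)*(c^3 + 8*c^2 + 19*c + 12) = (c + 1)*(c + 3)*(c^2 + 5*c + 4) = (c + 1)*(c + 3)*(c + 4)*(c + 1)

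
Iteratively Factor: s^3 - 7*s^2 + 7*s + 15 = (s - 5)*(s^2 - 2*s - 3) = (s - 5)*(s + 1)*(s - 3)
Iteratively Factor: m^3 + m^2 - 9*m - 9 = (m - 3)*(m^2 + 4*m + 3) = (m - 3)*(m + 1)*(m + 3)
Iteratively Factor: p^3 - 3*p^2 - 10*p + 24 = (p - 4)*(p^2 + p - 6) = (p - 4)*(p + 3)*(p - 2)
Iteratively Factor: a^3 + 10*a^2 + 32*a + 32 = (a + 4)*(a^2 + 6*a + 8) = (a + 4)^2*(a + 2)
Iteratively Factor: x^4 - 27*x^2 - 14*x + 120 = (x - 5)*(x^3 + 5*x^2 - 2*x - 24) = (x - 5)*(x + 3)*(x^2 + 2*x - 8) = (x - 5)*(x - 2)*(x + 3)*(x + 4)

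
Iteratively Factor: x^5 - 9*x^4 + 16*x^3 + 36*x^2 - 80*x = (x - 2)*(x^4 - 7*x^3 + 2*x^2 + 40*x) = (x - 4)*(x - 2)*(x^3 - 3*x^2 - 10*x) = (x - 4)*(x - 2)*(x + 2)*(x^2 - 5*x) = x*(x - 4)*(x - 2)*(x + 2)*(x - 5)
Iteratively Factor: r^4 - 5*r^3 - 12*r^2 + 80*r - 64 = (r - 1)*(r^3 - 4*r^2 - 16*r + 64) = (r - 4)*(r - 1)*(r^2 - 16) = (r - 4)^2*(r - 1)*(r + 4)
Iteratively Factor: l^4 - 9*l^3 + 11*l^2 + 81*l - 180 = (l - 5)*(l^3 - 4*l^2 - 9*l + 36) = (l - 5)*(l - 3)*(l^2 - l - 12) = (l - 5)*(l - 3)*(l + 3)*(l - 4)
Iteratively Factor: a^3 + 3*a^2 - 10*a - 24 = (a + 2)*(a^2 + a - 12) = (a - 3)*(a + 2)*(a + 4)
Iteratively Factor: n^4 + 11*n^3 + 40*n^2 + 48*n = (n + 3)*(n^3 + 8*n^2 + 16*n) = (n + 3)*(n + 4)*(n^2 + 4*n) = n*(n + 3)*(n + 4)*(n + 4)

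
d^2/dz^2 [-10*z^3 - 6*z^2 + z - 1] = -60*z - 12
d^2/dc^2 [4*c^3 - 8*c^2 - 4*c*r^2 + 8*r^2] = 24*c - 16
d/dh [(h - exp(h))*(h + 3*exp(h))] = 2*h*exp(h) + 2*h - 6*exp(2*h) + 2*exp(h)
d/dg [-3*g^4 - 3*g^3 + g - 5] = -12*g^3 - 9*g^2 + 1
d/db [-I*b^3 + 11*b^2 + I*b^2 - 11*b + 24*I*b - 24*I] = -3*I*b^2 + 2*b*(11 + I) - 11 + 24*I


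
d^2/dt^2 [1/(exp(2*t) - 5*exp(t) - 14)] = ((5 - 4*exp(t))*(-exp(2*t) + 5*exp(t) + 14) - 2*(2*exp(t) - 5)^2*exp(t))*exp(t)/(-exp(2*t) + 5*exp(t) + 14)^3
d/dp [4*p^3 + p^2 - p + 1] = 12*p^2 + 2*p - 1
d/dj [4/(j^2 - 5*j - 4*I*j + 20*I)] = 4*(-2*j + 5 + 4*I)/(j^2 - 5*j - 4*I*j + 20*I)^2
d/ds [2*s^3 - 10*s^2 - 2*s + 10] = 6*s^2 - 20*s - 2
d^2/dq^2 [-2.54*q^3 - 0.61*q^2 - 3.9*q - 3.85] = -15.24*q - 1.22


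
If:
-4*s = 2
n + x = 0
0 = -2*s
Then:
No Solution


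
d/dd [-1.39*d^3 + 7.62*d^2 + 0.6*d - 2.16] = -4.17*d^2 + 15.24*d + 0.6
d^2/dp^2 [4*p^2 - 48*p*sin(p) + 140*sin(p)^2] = 48*p*sin(p) - 560*sin(p)^2 - 96*cos(p) + 288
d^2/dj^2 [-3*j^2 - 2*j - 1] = -6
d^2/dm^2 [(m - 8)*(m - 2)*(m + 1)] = 6*m - 18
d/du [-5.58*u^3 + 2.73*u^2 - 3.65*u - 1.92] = -16.74*u^2 + 5.46*u - 3.65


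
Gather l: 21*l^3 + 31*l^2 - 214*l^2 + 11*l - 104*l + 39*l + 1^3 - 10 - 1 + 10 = 21*l^3 - 183*l^2 - 54*l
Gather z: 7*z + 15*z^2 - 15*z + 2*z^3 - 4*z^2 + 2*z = 2*z^3 + 11*z^2 - 6*z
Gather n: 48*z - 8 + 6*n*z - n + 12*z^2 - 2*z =n*(6*z - 1) + 12*z^2 + 46*z - 8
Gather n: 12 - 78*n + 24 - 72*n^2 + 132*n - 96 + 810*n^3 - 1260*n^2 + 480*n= 810*n^3 - 1332*n^2 + 534*n - 60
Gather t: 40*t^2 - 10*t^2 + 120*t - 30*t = 30*t^2 + 90*t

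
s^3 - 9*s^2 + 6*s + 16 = (s - 8)*(s - 2)*(s + 1)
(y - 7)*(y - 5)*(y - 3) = y^3 - 15*y^2 + 71*y - 105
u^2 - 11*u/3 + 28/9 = (u - 7/3)*(u - 4/3)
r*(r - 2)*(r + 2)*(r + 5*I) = r^4 + 5*I*r^3 - 4*r^2 - 20*I*r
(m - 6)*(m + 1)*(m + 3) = m^3 - 2*m^2 - 21*m - 18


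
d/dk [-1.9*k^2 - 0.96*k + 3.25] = -3.8*k - 0.96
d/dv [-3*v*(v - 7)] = 21 - 6*v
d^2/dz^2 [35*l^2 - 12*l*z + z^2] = 2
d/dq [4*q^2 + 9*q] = 8*q + 9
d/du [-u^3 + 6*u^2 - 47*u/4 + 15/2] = -3*u^2 + 12*u - 47/4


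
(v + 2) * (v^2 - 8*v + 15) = v^3 - 6*v^2 - v + 30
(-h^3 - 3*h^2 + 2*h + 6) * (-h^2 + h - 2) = h^5 + 2*h^4 - 3*h^3 + 2*h^2 + 2*h - 12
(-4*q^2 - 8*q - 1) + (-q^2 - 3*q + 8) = -5*q^2 - 11*q + 7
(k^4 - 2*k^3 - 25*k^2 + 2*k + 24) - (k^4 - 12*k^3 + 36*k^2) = 10*k^3 - 61*k^2 + 2*k + 24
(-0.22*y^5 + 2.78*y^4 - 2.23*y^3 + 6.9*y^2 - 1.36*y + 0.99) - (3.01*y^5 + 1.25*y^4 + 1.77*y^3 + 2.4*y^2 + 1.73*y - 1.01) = -3.23*y^5 + 1.53*y^4 - 4.0*y^3 + 4.5*y^2 - 3.09*y + 2.0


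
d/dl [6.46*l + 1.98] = 6.46000000000000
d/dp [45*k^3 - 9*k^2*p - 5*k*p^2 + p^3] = -9*k^2 - 10*k*p + 3*p^2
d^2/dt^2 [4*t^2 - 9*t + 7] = 8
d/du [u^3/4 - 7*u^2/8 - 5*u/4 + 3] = 3*u^2/4 - 7*u/4 - 5/4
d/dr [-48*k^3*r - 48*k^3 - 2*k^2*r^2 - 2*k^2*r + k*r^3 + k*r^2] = k*(-48*k^2 - 4*k*r - 2*k + 3*r^2 + 2*r)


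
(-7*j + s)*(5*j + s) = -35*j^2 - 2*j*s + s^2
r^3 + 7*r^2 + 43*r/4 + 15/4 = (r + 1/2)*(r + 3/2)*(r + 5)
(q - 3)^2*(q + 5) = q^3 - q^2 - 21*q + 45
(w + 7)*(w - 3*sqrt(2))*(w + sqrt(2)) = w^3 - 2*sqrt(2)*w^2 + 7*w^2 - 14*sqrt(2)*w - 6*w - 42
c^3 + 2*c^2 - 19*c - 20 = (c - 4)*(c + 1)*(c + 5)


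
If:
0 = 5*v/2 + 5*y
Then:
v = -2*y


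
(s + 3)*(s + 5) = s^2 + 8*s + 15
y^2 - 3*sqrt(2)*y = y*(y - 3*sqrt(2))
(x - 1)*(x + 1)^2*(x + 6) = x^4 + 7*x^3 + 5*x^2 - 7*x - 6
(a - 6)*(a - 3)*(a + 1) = a^3 - 8*a^2 + 9*a + 18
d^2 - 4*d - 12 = (d - 6)*(d + 2)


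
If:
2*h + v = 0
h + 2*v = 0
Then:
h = 0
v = 0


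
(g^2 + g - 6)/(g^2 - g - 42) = (-g^2 - g + 6)/(-g^2 + g + 42)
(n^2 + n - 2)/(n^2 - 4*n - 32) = (-n^2 - n + 2)/(-n^2 + 4*n + 32)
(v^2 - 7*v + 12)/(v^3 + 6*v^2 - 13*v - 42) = (v - 4)/(v^2 + 9*v + 14)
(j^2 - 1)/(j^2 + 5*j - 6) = (j + 1)/(j + 6)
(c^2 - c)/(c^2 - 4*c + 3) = c/(c - 3)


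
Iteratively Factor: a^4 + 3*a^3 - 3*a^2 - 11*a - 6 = (a + 3)*(a^3 - 3*a - 2) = (a + 1)*(a + 3)*(a^2 - a - 2) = (a - 2)*(a + 1)*(a + 3)*(a + 1)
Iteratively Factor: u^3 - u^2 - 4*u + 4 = (u - 2)*(u^2 + u - 2) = (u - 2)*(u + 2)*(u - 1)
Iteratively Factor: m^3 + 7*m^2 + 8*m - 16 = (m + 4)*(m^2 + 3*m - 4) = (m - 1)*(m + 4)*(m + 4)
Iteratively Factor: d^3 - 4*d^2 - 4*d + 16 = (d - 2)*(d^2 - 2*d - 8) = (d - 2)*(d + 2)*(d - 4)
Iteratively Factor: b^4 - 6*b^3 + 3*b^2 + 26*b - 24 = (b - 1)*(b^3 - 5*b^2 - 2*b + 24) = (b - 1)*(b + 2)*(b^2 - 7*b + 12) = (b - 4)*(b - 1)*(b + 2)*(b - 3)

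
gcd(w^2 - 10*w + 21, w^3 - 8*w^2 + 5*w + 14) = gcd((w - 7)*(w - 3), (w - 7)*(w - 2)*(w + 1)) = w - 7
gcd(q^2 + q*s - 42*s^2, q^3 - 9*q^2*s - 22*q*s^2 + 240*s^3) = q - 6*s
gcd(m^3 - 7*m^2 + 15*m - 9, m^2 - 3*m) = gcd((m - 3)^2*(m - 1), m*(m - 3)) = m - 3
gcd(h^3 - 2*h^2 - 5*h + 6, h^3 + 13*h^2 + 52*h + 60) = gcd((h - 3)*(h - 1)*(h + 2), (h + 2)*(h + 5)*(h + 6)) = h + 2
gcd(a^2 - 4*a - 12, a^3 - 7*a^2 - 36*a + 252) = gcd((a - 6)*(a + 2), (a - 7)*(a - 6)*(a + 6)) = a - 6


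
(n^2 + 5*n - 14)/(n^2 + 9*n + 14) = (n - 2)/(n + 2)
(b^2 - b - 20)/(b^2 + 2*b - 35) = (b + 4)/(b + 7)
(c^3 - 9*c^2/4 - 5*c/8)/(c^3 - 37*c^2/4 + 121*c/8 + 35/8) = c/(c - 7)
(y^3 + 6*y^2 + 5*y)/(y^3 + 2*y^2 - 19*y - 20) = y/(y - 4)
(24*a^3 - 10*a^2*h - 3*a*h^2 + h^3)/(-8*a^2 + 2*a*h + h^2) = (-12*a^2 - a*h + h^2)/(4*a + h)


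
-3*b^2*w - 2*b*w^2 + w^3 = w*(-3*b + w)*(b + w)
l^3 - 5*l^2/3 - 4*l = l*(l - 3)*(l + 4/3)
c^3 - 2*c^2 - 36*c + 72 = (c - 6)*(c - 2)*(c + 6)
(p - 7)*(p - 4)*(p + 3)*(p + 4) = p^4 - 4*p^3 - 37*p^2 + 64*p + 336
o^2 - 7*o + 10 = (o - 5)*(o - 2)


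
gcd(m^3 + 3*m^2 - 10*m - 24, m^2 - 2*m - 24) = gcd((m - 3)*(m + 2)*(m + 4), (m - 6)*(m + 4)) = m + 4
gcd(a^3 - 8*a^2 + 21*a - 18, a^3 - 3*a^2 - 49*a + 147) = a - 3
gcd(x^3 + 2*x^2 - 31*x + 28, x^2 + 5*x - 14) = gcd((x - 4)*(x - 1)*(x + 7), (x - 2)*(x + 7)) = x + 7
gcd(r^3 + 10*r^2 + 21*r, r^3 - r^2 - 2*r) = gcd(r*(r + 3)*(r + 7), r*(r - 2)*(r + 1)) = r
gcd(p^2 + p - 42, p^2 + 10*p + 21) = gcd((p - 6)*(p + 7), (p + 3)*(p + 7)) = p + 7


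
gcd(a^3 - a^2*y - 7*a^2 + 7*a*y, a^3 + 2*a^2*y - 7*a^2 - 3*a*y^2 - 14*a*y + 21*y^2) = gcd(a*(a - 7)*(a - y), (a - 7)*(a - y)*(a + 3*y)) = -a^2 + a*y + 7*a - 7*y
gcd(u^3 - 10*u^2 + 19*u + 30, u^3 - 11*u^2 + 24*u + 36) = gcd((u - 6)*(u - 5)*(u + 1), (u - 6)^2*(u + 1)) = u^2 - 5*u - 6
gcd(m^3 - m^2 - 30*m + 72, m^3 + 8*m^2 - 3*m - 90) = m^2 + 3*m - 18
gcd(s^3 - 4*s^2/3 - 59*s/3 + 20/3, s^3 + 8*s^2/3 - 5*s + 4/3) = s^2 + 11*s/3 - 4/3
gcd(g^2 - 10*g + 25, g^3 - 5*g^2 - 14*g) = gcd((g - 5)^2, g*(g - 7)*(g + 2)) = 1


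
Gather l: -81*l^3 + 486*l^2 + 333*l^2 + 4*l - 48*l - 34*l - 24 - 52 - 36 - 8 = -81*l^3 + 819*l^2 - 78*l - 120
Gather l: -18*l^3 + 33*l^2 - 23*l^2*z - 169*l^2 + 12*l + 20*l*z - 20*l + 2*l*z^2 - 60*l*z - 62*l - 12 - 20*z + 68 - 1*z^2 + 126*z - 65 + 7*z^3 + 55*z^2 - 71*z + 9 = -18*l^3 + l^2*(-23*z - 136) + l*(2*z^2 - 40*z - 70) + 7*z^3 + 54*z^2 + 35*z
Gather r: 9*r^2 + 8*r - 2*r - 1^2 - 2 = 9*r^2 + 6*r - 3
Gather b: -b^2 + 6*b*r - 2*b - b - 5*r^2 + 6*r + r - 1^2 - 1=-b^2 + b*(6*r - 3) - 5*r^2 + 7*r - 2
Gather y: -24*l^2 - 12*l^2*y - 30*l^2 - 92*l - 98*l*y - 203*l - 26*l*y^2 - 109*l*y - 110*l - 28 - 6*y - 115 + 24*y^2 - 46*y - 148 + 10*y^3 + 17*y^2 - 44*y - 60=-54*l^2 - 405*l + 10*y^3 + y^2*(41 - 26*l) + y*(-12*l^2 - 207*l - 96) - 351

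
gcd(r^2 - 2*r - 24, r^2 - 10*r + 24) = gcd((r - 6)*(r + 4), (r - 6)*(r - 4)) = r - 6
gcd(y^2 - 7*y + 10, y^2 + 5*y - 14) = y - 2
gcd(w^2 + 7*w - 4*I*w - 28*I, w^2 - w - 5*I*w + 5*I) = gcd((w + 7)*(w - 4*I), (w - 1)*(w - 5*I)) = 1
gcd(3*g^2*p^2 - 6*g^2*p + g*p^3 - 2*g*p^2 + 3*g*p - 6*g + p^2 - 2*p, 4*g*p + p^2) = 1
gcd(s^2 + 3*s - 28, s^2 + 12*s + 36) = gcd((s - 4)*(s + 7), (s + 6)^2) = 1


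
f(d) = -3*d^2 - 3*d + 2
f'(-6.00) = 33.00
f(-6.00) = -88.00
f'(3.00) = -21.00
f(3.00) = -34.00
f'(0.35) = -5.10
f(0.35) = 0.58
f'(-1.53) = 6.18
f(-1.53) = -0.43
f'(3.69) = -25.14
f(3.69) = -49.92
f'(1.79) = -13.74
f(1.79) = -12.98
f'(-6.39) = 35.34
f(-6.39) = -101.33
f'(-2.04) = 9.24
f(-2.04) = -4.36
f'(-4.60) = 24.60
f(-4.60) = -47.68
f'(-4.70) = 25.20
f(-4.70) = -50.17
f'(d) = -6*d - 3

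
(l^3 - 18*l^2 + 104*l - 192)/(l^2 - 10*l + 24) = l - 8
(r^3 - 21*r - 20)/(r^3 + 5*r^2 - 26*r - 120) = (r + 1)/(r + 6)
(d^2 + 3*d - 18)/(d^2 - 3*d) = (d + 6)/d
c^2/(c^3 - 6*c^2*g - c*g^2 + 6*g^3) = c^2/(c^3 - 6*c^2*g - c*g^2 + 6*g^3)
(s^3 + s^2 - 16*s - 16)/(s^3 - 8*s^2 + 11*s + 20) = (s + 4)/(s - 5)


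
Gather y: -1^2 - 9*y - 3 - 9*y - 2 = -18*y - 6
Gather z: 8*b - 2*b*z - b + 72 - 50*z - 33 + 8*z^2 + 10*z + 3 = 7*b + 8*z^2 + z*(-2*b - 40) + 42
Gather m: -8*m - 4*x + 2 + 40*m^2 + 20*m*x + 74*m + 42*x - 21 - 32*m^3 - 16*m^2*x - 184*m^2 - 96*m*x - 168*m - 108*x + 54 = -32*m^3 + m^2*(-16*x - 144) + m*(-76*x - 102) - 70*x + 35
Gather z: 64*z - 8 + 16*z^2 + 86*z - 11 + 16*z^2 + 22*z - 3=32*z^2 + 172*z - 22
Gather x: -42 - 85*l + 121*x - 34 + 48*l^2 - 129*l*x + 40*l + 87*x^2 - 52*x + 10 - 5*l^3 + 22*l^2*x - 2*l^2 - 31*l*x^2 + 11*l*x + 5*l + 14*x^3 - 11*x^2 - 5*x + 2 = -5*l^3 + 46*l^2 - 40*l + 14*x^3 + x^2*(76 - 31*l) + x*(22*l^2 - 118*l + 64) - 64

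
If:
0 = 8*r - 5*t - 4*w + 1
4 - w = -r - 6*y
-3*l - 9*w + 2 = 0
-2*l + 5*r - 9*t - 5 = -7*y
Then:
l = 951*y/19 + 1364/57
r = -431*y/19 - 670/57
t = -436*y/19 - 707/57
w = -317*y/19 - 442/57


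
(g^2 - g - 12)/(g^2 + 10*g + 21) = (g - 4)/(g + 7)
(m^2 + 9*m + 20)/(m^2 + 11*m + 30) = (m + 4)/(m + 6)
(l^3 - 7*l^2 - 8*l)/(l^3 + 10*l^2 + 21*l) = (l^2 - 7*l - 8)/(l^2 + 10*l + 21)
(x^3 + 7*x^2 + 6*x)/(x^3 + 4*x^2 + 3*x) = (x + 6)/(x + 3)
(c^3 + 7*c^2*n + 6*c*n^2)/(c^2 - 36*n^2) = c*(c + n)/(c - 6*n)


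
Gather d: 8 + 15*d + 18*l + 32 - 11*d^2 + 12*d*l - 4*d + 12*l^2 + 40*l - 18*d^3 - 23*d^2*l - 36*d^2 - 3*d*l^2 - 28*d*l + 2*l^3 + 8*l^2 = -18*d^3 + d^2*(-23*l - 47) + d*(-3*l^2 - 16*l + 11) + 2*l^3 + 20*l^2 + 58*l + 40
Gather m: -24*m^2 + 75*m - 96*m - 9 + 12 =-24*m^2 - 21*m + 3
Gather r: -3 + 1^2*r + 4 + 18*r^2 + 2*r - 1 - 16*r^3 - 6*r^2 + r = -16*r^3 + 12*r^2 + 4*r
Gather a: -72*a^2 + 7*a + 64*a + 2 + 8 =-72*a^2 + 71*a + 10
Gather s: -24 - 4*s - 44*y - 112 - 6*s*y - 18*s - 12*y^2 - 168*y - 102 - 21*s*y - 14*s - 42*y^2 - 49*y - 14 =s*(-27*y - 36) - 54*y^2 - 261*y - 252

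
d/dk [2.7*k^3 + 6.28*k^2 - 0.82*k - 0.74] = 8.1*k^2 + 12.56*k - 0.82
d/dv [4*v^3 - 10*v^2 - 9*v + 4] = 12*v^2 - 20*v - 9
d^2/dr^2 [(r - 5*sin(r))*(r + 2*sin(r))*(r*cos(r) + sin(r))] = -r^3*cos(r) - 7*r^2*sin(r) + 6*r^2*sin(2*r) + 25*r*cos(r)/2 - 18*r*cos(2*r) - 45*r*cos(3*r)/2 + 29*sin(r)/2 - 9*sin(2*r) - 75*sin(3*r)/2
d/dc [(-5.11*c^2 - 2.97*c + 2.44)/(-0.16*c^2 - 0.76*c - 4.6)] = (3.4084*c^2 + 47.7928*c + 15.5164)/(0.0256*c^4 + 0.2432*c^3 + 2.0496*c^2 + 6.992*c + 21.16)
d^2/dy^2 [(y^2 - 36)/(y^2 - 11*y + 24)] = 2*(11*y^3 - 180*y^2 + 1188*y - 2916)/(y^6 - 33*y^5 + 435*y^4 - 2915*y^3 + 10440*y^2 - 19008*y + 13824)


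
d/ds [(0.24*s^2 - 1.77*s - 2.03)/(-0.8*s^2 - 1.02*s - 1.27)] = (-1.6608*s^2 - 3.8576*s + 0.1773)/(0.64*s^4 + 1.632*s^3 + 3.0724*s^2 + 2.5908*s + 1.6129)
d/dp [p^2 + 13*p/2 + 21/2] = 2*p + 13/2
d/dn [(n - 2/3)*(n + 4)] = 2*n + 10/3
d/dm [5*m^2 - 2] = 10*m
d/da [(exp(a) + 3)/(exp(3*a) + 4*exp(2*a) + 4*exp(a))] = (-2*exp(2*a) - 9*exp(a) - 6)*exp(-a)/(exp(3*a) + 6*exp(2*a) + 12*exp(a) + 8)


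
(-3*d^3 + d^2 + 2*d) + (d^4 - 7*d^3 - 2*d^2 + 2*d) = d^4 - 10*d^3 - d^2 + 4*d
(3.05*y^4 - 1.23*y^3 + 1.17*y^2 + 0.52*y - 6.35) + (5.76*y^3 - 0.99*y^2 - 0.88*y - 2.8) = 3.05*y^4 + 4.53*y^3 + 0.18*y^2 - 0.36*y - 9.15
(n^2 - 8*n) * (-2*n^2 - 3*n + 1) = -2*n^4 + 13*n^3 + 25*n^2 - 8*n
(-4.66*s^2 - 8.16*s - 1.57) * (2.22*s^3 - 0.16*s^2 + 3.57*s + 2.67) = -10.3452*s^5 - 17.3696*s^4 - 18.816*s^3 - 41.3222*s^2 - 27.3921*s - 4.1919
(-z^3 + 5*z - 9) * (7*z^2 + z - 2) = -7*z^5 - z^4 + 37*z^3 - 58*z^2 - 19*z + 18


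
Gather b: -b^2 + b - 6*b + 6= -b^2 - 5*b + 6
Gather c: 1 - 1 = 0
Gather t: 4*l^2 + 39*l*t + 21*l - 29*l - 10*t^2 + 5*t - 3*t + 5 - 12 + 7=4*l^2 - 8*l - 10*t^2 + t*(39*l + 2)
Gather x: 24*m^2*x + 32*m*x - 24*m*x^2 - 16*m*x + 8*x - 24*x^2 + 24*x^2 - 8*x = -24*m*x^2 + x*(24*m^2 + 16*m)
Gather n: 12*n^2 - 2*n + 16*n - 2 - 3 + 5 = 12*n^2 + 14*n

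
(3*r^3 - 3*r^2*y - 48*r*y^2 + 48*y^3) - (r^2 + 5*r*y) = 3*r^3 - 3*r^2*y - r^2 - 48*r*y^2 - 5*r*y + 48*y^3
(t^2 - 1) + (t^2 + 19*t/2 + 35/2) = 2*t^2 + 19*t/2 + 33/2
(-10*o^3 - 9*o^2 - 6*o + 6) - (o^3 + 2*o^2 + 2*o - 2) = -11*o^3 - 11*o^2 - 8*o + 8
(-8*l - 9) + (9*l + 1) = l - 8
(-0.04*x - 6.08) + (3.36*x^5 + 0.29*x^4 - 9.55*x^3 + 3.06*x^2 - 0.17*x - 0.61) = 3.36*x^5 + 0.29*x^4 - 9.55*x^3 + 3.06*x^2 - 0.21*x - 6.69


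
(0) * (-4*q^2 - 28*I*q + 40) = 0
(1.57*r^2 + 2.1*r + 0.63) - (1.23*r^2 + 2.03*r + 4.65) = 0.34*r^2 + 0.0700000000000003*r - 4.02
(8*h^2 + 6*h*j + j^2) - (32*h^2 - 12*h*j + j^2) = -24*h^2 + 18*h*j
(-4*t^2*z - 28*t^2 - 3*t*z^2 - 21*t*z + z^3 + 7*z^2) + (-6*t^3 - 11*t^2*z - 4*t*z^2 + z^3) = -6*t^3 - 15*t^2*z - 28*t^2 - 7*t*z^2 - 21*t*z + 2*z^3 + 7*z^2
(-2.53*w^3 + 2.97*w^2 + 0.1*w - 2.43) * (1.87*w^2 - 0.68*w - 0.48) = -4.7311*w^5 + 7.2743*w^4 - 0.6182*w^3 - 6.0377*w^2 + 1.6044*w + 1.1664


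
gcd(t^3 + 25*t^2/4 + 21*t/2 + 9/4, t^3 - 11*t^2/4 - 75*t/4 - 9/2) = t^2 + 13*t/4 + 3/4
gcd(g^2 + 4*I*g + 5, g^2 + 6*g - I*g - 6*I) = g - I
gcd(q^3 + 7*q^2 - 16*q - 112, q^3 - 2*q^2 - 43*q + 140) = q^2 + 3*q - 28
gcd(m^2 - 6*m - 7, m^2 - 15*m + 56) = m - 7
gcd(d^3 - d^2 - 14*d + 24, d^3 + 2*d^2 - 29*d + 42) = d^2 - 5*d + 6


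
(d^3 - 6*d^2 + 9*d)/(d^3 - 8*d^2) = (d^2 - 6*d + 9)/(d*(d - 8))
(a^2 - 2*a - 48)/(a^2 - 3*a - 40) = (a + 6)/(a + 5)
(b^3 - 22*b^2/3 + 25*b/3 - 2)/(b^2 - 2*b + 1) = (b^2 - 19*b/3 + 2)/(b - 1)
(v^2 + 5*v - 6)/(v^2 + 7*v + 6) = (v - 1)/(v + 1)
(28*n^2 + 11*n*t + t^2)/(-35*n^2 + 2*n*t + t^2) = (4*n + t)/(-5*n + t)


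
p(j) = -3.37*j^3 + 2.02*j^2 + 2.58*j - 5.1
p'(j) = -10.11*j^2 + 4.04*j + 2.58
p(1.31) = -5.83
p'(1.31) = -9.48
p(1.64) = -10.30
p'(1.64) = -17.99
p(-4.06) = 243.25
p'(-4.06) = -180.47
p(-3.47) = 151.08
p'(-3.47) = -133.17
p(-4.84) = 411.82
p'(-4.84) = -253.81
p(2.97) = -67.91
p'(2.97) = -74.60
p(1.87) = -15.25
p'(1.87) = -25.22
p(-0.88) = -3.51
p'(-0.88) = -8.80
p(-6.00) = 780.06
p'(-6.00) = -385.62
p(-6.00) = 780.06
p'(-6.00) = -385.62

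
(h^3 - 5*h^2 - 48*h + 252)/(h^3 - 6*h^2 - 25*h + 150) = (h^2 + h - 42)/(h^2 - 25)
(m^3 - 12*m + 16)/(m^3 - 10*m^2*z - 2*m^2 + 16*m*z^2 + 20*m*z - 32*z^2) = (m^2 + 2*m - 8)/(m^2 - 10*m*z + 16*z^2)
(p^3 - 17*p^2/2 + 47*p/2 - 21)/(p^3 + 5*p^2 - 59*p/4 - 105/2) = 2*(p^2 - 5*p + 6)/(2*p^2 + 17*p + 30)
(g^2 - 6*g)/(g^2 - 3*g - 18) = g/(g + 3)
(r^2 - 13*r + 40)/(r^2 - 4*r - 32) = (r - 5)/(r + 4)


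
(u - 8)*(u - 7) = u^2 - 15*u + 56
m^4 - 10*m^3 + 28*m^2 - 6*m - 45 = (m - 5)*(m - 3)^2*(m + 1)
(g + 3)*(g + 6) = g^2 + 9*g + 18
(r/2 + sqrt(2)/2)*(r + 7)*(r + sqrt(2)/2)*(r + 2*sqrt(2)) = r^4/2 + 7*sqrt(2)*r^3/4 + 7*r^3/2 + 7*r^2/2 + 49*sqrt(2)*r^2/4 + sqrt(2)*r + 49*r/2 + 7*sqrt(2)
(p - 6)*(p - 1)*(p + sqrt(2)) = p^3 - 7*p^2 + sqrt(2)*p^2 - 7*sqrt(2)*p + 6*p + 6*sqrt(2)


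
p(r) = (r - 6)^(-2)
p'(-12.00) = 0.00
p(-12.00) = 0.00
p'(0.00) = 0.01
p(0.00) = 0.03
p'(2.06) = 0.03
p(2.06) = 0.06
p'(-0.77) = 0.01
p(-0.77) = 0.02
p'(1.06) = 0.02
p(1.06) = 0.04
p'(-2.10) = 0.00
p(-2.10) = 0.02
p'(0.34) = 0.01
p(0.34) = 0.03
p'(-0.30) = 0.01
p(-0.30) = 0.03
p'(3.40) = 0.11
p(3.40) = 0.15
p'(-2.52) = 0.00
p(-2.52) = 0.01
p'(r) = -2/(r - 6)^3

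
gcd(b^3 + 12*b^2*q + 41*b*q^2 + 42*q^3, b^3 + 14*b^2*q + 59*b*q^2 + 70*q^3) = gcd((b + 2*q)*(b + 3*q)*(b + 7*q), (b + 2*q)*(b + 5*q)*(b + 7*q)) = b^2 + 9*b*q + 14*q^2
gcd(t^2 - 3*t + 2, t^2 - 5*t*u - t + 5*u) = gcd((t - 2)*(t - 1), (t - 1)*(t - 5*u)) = t - 1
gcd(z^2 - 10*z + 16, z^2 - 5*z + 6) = z - 2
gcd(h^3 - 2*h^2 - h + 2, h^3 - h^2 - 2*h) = h^2 - h - 2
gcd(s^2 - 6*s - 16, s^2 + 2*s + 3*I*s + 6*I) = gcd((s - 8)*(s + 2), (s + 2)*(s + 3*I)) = s + 2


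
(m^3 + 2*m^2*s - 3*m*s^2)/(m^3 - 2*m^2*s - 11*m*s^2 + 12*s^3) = m/(m - 4*s)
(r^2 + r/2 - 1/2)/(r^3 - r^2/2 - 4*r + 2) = (r + 1)/(r^2 - 4)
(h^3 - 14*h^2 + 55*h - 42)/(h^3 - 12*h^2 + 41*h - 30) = (h - 7)/(h - 5)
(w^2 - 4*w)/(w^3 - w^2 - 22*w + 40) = w/(w^2 + 3*w - 10)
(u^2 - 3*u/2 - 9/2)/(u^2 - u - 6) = (u + 3/2)/(u + 2)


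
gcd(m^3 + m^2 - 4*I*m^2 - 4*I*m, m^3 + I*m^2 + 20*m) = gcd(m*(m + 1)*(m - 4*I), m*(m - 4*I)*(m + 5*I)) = m^2 - 4*I*m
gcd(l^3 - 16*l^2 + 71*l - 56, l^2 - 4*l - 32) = l - 8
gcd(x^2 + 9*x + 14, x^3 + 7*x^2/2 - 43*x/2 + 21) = x + 7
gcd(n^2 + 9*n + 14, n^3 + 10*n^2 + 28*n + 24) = n + 2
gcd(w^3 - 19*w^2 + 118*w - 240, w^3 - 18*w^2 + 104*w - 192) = w^2 - 14*w + 48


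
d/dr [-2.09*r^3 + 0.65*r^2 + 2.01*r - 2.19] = -6.27*r^2 + 1.3*r + 2.01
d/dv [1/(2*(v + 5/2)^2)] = -8/(2*v + 5)^3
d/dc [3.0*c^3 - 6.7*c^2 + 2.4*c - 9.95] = 9.0*c^2 - 13.4*c + 2.4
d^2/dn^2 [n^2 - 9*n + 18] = 2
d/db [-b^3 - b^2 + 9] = b*(-3*b - 2)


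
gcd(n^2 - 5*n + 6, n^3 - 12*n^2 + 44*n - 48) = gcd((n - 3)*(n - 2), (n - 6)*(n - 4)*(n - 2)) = n - 2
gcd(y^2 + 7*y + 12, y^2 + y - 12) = y + 4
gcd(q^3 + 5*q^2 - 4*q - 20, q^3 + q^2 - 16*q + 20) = q^2 + 3*q - 10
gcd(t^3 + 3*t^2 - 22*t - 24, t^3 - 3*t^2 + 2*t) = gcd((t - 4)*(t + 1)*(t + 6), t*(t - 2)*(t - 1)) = 1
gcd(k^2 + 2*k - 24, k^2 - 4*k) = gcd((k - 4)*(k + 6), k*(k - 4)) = k - 4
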